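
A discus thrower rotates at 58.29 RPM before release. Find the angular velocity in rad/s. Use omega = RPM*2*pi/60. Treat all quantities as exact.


omega = RPM * 2 * pi / 60
omega = 58.29 * 2 * 3.14159 / 60
omega = 366.2469 / 60 = 6.1041 rad/s

6.1041 rad/s


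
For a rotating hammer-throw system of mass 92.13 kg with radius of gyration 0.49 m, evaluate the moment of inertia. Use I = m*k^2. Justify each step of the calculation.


I = m * k^2
I = 92.13 * 0.49^2
I = 92.13 * 0.2401 = 22.1204 kg*m^2

22.1204 kg*m^2


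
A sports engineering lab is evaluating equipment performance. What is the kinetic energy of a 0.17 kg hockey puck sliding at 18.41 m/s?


KE = 0.5 * m * v^2
KE = 0.5 * 0.17 * 18.41^2
KE = 0.5 * 0.17 * 338.9281 = 28.8089 J

28.8089 J


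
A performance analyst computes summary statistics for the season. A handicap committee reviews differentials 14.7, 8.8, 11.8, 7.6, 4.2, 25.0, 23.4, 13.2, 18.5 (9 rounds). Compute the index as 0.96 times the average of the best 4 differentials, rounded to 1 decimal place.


All differentials: 14.7, 8.8, 11.8, 7.6, 4.2, 25.0, 23.4, 13.2, 18.5
Sorted: 4.2, 7.6, 8.8, 11.8, 13.2, 14.7, 18.5, 23.4, 25.0
Best 4: 4.2, 7.6, 8.8, 11.8
Average of best = 32.4 / 4 = 8.1
Raw index = 8.1 * 0.96 = 7.776
Handicap index = round(7.776, 1) = 7.8

7.8


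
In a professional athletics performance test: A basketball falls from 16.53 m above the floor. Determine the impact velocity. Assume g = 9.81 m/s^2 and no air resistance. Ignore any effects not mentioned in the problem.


v = sqrt(2 * g * h)
v = sqrt(2 * 9.81 * 16.53)
v = sqrt(324.3186) = 18.0088 m/s

18.0088 m/s


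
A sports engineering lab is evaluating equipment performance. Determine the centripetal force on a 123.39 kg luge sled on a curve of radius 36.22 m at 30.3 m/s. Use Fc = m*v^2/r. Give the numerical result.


Fc = m * v^2 / r
v^2 = 30.3^2 = 918.09
Fc = 123.39 * 918.09 / 36.22
Fc = 113283.1251 / 36.22 = 3127.6401 N

3127.6401 N


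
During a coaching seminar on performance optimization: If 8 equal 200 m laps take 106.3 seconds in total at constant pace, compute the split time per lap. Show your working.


Split time = total_time / n_laps = 106.3 / 8
Split time = 13.2875 s per lap

13.2875 s


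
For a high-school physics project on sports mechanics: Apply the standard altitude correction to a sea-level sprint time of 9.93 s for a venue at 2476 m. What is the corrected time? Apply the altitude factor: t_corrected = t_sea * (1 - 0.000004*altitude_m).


Correction factor = 1 - 0.000004 * 2476 = 0.990096
t_corrected = t_sea * factor = 9.93 * 0.990096
t_corrected = 9.8317 s

9.8317 s


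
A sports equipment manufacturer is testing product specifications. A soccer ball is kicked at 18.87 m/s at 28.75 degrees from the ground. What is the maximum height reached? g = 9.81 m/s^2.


H = (v*sin(theta))^2 / (2*g)
vy = v*sin(theta) = 18.87 * sin(28.75 deg) = 9.0763 m/s
H = vy^2 / (2*g) = 82.3785 / (2*9.81)
H = 82.3785 / 19.62 = 4.1987 m

4.1987 m


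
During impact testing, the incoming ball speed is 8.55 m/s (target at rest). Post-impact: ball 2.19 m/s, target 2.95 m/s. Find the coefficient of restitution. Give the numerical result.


e = (v2_after - v1_after) / (v1_before - v2_before)
Numerator = 2.95 - 2.19 = 0.76
Denominator = 8.55 - 0 = 8.55
e = 0.76 / 8.55 = 0.0889

0.0889


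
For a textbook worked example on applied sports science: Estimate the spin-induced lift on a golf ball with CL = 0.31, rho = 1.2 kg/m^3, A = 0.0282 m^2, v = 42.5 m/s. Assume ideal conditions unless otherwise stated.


FM = 0.5 * CL * rho * A * v^2
FM = 0.5 * 0.31 * 1.2 * 0.0282 * 42.5^2
v^2 = 1806.25
FM = 0.5 * 0.31 * 1.2 * 0.0282 * 1806.25 = 9.4741 N

9.4741 N


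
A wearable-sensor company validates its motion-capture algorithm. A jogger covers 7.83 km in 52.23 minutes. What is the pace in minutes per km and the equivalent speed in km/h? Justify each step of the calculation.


Pace = time / distance = 52.23 min / 7.83 km = 6.6705 min/km
Speed = distance / time_in_hours = 7.83 / 0.8705 hr
Speed = 8.9948 km/h

6.6705 min/km, 8.9948 km/h


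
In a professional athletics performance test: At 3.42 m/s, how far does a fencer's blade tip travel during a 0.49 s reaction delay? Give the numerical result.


d = v * t
d = 3.42 * 0.49
d = 1.6758 m

1.6758 m


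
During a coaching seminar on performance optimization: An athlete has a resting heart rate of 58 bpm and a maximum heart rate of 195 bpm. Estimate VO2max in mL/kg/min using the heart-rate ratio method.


VO2max = 15.3 * HRmax / HRrest
VO2max = 15.3 * 195 / 58
VO2max = 2983.5 / 58 = 51.4397 mL/kg/min

51.4397 mL/kg/min


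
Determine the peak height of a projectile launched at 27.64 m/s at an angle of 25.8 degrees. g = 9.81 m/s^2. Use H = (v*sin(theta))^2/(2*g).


H = (v*sin(theta))^2 / (2*g)
vy = v*sin(theta) = 27.64 * sin(25.8 deg) = 12.0298 m/s
H = vy^2 / (2*g) = 144.7158 / (2*9.81)
H = 144.7158 / 19.62 = 7.3759 m

7.3759 m


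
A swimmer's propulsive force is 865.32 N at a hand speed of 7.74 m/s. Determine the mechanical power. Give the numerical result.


P = F * v
P = 865.32 * 7.74
P = 6697.5768 W

6697.5768 W


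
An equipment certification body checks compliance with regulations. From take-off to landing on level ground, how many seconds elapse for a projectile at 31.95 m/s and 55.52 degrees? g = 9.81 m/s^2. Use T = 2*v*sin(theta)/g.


T = 2*v*sin(theta)/g
sin(theta) = sin(55.52 deg) = 0.8243
T = 2*31.95*0.8243 / 9.81
T = 52.6743 / 9.81 = 5.3694 s

5.3694 s


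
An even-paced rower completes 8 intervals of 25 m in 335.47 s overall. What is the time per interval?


Split time = total_time / n_laps = 335.47 / 8
Split time = 41.9338 s per lap

41.9338 s


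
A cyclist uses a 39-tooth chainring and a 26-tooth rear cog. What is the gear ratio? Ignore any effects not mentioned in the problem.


GR = front_teeth / rear_teeth
GR = 39 / 26
GR = 1.5

1.5


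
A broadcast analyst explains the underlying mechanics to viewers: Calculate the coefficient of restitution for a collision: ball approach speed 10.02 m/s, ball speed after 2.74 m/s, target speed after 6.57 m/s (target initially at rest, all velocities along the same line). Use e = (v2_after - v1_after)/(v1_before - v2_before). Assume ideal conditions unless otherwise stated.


e = (v2_after - v1_after) / (v1_before - v2_before)
Numerator = 6.57 - 2.74 = 3.83
Denominator = 10.02 - 0 = 10.02
e = 3.83 / 10.02 = 0.3822

0.3822


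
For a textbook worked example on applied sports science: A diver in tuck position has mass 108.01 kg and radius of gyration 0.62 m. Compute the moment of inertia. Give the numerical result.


I = m * k^2
I = 108.01 * 0.62^2
I = 108.01 * 0.3844 = 41.519 kg*m^2

41.519 kg*m^2


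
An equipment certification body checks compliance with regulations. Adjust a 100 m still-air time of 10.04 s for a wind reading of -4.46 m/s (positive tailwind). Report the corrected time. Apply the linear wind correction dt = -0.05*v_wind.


dt = -0.05 * v_wind = -0.05 * -4.46 = 0.223 s
t_corrected = t_still + dt = 10.04 + (0.223)
t_corrected = 10.263 s

10.263 s


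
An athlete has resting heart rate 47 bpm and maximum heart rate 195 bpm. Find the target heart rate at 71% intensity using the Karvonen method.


Target = HRrest + pct*(HRmax - HRrest)
Heart rate reserve = HRmax - HRrest = 195 - 47 = 148 bpm
Fraction = 71% = 0.71
Target = 47 + 0.71 * 148
Target = 47 + 105.08 = 152.08 bpm

152.08 bpm


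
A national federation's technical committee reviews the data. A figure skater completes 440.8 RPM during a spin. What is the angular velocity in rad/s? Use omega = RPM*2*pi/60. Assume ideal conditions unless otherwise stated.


omega = RPM * 2 * pi / 60
omega = 440.8 * 2 * 3.14159 / 60
omega = 2769.6281 / 60 = 46.1605 rad/s

46.1605 rad/s


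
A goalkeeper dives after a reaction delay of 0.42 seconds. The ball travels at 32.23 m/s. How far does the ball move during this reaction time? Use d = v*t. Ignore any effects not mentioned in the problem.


d = v * t
d = 32.23 * 0.42
d = 13.5366 m

13.5366 m


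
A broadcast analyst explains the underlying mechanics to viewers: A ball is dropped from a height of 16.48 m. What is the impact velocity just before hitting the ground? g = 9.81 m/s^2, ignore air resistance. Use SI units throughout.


v = sqrt(2 * g * h)
v = sqrt(2 * 9.81 * 16.48)
v = sqrt(323.3376) = 17.9816 m/s

17.9816 m/s


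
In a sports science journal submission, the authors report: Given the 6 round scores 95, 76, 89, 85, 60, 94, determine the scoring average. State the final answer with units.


Average = sum / n
Sum = 499
Average = 499 / 6 = 83.1667

83.1667


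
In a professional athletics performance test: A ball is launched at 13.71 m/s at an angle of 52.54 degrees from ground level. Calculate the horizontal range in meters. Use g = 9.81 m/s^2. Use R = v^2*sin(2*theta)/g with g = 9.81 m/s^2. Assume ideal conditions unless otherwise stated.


R = v^2 * sin(2*theta) / g
Convert angle to radians: theta = 52.54 deg = 0.917 rad
sin(2*theta) = sin(1.834) = 0.9656
R = 13.71^2 * 0.9656 / 9.81
R = 187.9641 * 0.9656 / 9.81 = 18.5006 m

18.5006 m


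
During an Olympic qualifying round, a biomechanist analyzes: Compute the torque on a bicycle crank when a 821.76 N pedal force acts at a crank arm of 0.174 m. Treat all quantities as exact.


tau = F * d
tau = 821.76 * 0.174
tau = 142.9862 N*m

142.9862 N*m


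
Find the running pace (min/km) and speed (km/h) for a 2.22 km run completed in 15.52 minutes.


Pace = time / distance = 15.52 min / 2.22 km = 6.991 min/km
Speed = distance / time_in_hours = 2.22 / 0.2587 hr
Speed = 8.5825 km/h

6.991 min/km, 8.5825 km/h


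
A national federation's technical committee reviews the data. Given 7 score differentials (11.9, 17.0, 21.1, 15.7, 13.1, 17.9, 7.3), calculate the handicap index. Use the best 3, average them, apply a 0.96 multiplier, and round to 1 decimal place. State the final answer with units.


All differentials: 11.9, 17.0, 21.1, 15.7, 13.1, 17.9, 7.3
Sorted: 7.3, 11.9, 13.1, 15.7, 17.0, 17.9, 21.1
Best 3: 7.3, 11.9, 13.1
Average of best = 32.3 / 3 = 10.7667
Raw index = 10.7667 * 0.96 = 10.336
Handicap index = round(10.336, 1) = 10.3

10.3


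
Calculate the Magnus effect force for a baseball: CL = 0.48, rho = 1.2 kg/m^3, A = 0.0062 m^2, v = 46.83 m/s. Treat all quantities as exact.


FM = 0.5 * CL * rho * A * v^2
FM = 0.5 * 0.48 * 1.2 * 0.0062 * 46.83^2
v^2 = 2193.0489
FM = 0.5 * 0.48 * 1.2 * 0.0062 * 2193.0489 = 3.9159 N

3.9159 N


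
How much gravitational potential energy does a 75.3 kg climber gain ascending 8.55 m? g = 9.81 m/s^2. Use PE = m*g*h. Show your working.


PE = m * g * h
PE = 75.3 * 9.81 * 8.55
PE = 738.693 * 8.55 = 6315.8252 J

6315.8252 J


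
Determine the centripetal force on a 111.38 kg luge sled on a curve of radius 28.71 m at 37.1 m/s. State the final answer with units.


Fc = m * v^2 / r
v^2 = 37.1^2 = 1376.41
Fc = 111.38 * 1376.41 / 28.71
Fc = 153304.5458 / 28.71 = 5339.7613 N

5339.7613 N


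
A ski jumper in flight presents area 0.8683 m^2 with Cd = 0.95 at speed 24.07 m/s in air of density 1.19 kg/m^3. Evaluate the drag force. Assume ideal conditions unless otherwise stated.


Fd = 0.5 * Cd * rho * A * v^2
Fd = 0.5 * 0.95 * 1.19 * 0.8683 * 24.07^2
v^2 = 579.3649
Fd = 0.5 * 0.95 * 1.19 * 0.8683 * 579.3649 = 284.3561 N

284.3561 N


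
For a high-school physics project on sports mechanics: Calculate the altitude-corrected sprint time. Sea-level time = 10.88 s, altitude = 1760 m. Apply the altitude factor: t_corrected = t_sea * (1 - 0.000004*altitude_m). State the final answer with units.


Correction factor = 1 - 0.000004 * 1760 = 0.99296
t_corrected = t_sea * factor = 10.88 * 0.99296
t_corrected = 10.8034 s

10.8034 s


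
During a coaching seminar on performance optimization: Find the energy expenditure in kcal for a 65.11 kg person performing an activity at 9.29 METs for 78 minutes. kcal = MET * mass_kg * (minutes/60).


kcal = MET * mass * time_hr
Convert time: 78 min = 1.3 hr
kcal = 9.29 * 65.11 * 1.3
kcal = 786.3335 kcal

786.3335 kcal


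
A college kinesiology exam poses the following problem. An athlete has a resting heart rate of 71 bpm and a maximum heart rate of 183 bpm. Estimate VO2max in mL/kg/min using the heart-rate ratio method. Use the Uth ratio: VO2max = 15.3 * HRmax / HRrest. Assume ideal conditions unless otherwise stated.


VO2max = 15.3 * HRmax / HRrest
VO2max = 15.3 * 183 / 71
VO2max = 2799.9 / 71 = 39.4352 mL/kg/min

39.4352 mL/kg/min


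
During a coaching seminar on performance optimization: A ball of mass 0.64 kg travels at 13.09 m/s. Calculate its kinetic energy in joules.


KE = 0.5 * m * v^2
KE = 0.5 * 0.64 * 13.09^2
KE = 0.5 * 0.64 * 171.3481 = 54.8314 J

54.8314 J


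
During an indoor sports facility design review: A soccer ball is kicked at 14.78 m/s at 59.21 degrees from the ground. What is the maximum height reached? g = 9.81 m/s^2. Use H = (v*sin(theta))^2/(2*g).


H = (v*sin(theta))^2 / (2*g)
vy = v*sin(theta) = 14.78 * sin(59.21 deg) = 12.6967 m/s
H = vy^2 / (2*g) = 161.2074 / (2*9.81)
H = 161.2074 / 19.62 = 8.2165 m

8.2165 m


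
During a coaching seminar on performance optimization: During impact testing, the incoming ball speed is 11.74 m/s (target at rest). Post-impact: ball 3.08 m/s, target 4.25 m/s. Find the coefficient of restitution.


e = (v2_after - v1_after) / (v1_before - v2_before)
Numerator = 4.25 - 3.08 = 1.17
Denominator = 11.74 - 0 = 11.74
e = 1.17 / 11.74 = 0.0997

0.0997


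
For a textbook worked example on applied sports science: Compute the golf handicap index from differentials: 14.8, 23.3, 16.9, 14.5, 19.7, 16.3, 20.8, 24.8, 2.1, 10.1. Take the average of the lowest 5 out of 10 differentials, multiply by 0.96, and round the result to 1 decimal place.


All differentials: 14.8, 23.3, 16.9, 14.5, 19.7, 16.3, 20.8, 24.8, 2.1, 10.1
Sorted: 2.1, 10.1, 14.5, 14.8, 16.3, 16.9, 19.7, 20.8, 23.3, 24.8
Best 5: 2.1, 10.1, 14.5, 14.8, 16.3
Average of best = 57.8 / 5 = 11.56
Raw index = 11.56 * 0.96 = 11.0976
Handicap index = round(11.0976, 1) = 11.1

11.1


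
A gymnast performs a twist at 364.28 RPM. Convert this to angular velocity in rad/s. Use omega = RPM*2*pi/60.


omega = RPM * 2 * pi / 60
omega = 364.28 * 2 * 3.14159 / 60
omega = 2288.8387 / 60 = 38.1473 rad/s

38.1473 rad/s


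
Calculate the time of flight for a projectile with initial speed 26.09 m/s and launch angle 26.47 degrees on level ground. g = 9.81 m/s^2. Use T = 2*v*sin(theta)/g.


T = 2*v*sin(theta)/g
sin(theta) = sin(26.47 deg) = 0.4457
T = 2*26.09*0.4457 / 9.81
T = 23.2581 / 9.81 = 2.3709 s

2.3709 s


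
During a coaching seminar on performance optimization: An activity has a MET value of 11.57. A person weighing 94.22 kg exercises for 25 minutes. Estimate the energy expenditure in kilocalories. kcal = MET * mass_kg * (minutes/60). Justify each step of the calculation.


kcal = MET * mass * time_hr
Convert time: 25 min = 0.4167 hr
kcal = 11.57 * 94.22 * 0.4167
kcal = 454.2189 kcal

454.2189 kcal


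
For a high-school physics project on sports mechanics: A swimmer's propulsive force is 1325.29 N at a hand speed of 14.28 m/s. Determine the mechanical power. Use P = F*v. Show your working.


P = F * v
P = 1325.29 * 14.28
P = 18925.1412 W

18925.1412 W


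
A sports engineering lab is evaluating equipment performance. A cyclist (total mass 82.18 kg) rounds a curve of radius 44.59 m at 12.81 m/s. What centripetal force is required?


Fc = m * v^2 / r
v^2 = 12.81^2 = 164.0961
Fc = 82.18 * 164.0961 / 44.59
Fc = 13485.4175 / 44.59 = 302.4314 N

302.4314 N


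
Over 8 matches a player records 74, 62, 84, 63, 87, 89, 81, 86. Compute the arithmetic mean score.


Average = sum / n
Sum = 626
Average = 626 / 8 = 78.25

78.25


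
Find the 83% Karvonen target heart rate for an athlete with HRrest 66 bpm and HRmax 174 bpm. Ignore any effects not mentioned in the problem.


Target = HRrest + pct*(HRmax - HRrest)
Heart rate reserve = HRmax - HRrest = 174 - 66 = 108 bpm
Fraction = 83% = 0.83
Target = 66 + 0.83 * 108
Target = 66 + 89.64 = 155.64 bpm

155.64 bpm


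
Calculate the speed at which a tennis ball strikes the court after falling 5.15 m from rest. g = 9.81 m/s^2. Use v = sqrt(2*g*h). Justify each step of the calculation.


v = sqrt(2 * g * h)
v = sqrt(2 * 9.81 * 5.15)
v = sqrt(101.043) = 10.052 m/s

10.052 m/s


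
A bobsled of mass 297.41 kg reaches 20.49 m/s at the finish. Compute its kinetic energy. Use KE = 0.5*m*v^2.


KE = 0.5 * m * v^2
KE = 0.5 * 297.41 * 20.49^2
KE = 0.5 * 297.41 * 419.8401 = 62432.3221 J

62432.3221 J


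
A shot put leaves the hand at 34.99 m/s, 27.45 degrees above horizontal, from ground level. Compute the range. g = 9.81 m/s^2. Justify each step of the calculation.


R = v^2 * sin(2*theta) / g
Convert angle to radians: theta = 27.45 deg = 0.4791 rad
sin(2*theta) = sin(0.9582) = 0.8181
R = 34.99^2 * 0.8181 / 9.81
R = 1224.3001 * 0.8181 / 9.81 = 102.1061 m

102.1061 m


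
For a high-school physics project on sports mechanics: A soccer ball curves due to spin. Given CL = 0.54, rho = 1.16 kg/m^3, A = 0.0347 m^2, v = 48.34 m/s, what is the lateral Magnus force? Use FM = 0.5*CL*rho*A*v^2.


FM = 0.5 * CL * rho * A * v^2
FM = 0.5 * 0.54 * 1.16 * 0.0347 * 48.34^2
v^2 = 2336.7556
FM = 0.5 * 0.54 * 1.16 * 0.0347 * 2336.7556 = 25.396 N

25.396 N


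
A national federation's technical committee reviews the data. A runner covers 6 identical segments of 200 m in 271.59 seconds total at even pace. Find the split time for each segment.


Split time = total_time / n_laps = 271.59 / 6
Split time = 45.265 s per lap

45.265 s


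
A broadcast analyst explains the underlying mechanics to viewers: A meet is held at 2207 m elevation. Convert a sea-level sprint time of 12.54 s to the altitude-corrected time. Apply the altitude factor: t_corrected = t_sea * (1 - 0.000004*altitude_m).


Correction factor = 1 - 0.000004 * 2207 = 0.991172
t_corrected = t_sea * factor = 12.54 * 0.991172
t_corrected = 12.4293 s

12.4293 s


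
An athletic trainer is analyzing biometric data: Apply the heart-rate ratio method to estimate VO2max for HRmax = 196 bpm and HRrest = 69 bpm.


VO2max = 15.3 * HRmax / HRrest
VO2max = 15.3 * 196 / 69
VO2max = 2998.8 / 69 = 43.4609 mL/kg/min

43.4609 mL/kg/min


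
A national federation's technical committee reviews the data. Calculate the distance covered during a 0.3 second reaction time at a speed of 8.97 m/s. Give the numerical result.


d = v * t
d = 8.97 * 0.3
d = 2.691 m

2.691 m


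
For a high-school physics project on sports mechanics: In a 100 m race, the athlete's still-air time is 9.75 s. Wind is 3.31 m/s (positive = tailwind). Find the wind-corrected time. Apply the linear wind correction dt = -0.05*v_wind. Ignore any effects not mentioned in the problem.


dt = -0.05 * v_wind = -0.05 * 3.31 = -0.1655 s
t_corrected = t_still + dt = 9.75 + (-0.1655)
t_corrected = 9.5845 s

9.5845 s


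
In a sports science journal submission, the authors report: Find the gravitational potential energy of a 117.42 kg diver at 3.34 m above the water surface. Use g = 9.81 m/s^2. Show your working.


PE = m * g * h
PE = 117.42 * 9.81 * 3.34
PE = 1151.8902 * 3.34 = 3847.3133 J

3847.3133 J


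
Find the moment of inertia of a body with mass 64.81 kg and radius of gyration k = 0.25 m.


I = m * k^2
I = 64.81 * 0.25^2
I = 64.81 * 0.0625 = 4.0506 kg*m^2

4.0506 kg*m^2


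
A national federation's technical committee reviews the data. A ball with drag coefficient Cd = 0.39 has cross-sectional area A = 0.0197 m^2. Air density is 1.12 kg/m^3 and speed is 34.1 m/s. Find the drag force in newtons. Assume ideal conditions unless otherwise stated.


Fd = 0.5 * Cd * rho * A * v^2
Fd = 0.5 * 0.39 * 1.12 * 0.0197 * 34.1^2
v^2 = 1162.81
Fd = 0.5 * 0.39 * 1.12 * 0.0197 * 1162.81 = 5.003 N

5.003 N


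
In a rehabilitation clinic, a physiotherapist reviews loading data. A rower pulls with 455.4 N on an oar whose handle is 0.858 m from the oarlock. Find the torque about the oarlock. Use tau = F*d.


tau = F * d
tau = 455.4 * 0.858
tau = 390.7332 N*m

390.7332 N*m


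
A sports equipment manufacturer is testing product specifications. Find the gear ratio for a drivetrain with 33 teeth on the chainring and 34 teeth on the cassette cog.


GR = front_teeth / rear_teeth
GR = 33 / 34
GR = 0.9706

0.9706


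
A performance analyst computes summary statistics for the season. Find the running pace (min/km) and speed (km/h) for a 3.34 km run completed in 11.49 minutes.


Pace = time / distance = 11.49 min / 3.34 km = 3.4401 min/km
Speed = distance / time_in_hours = 3.34 / 0.1915 hr
Speed = 17.4413 km/h

3.4401 min/km, 17.4413 km/h


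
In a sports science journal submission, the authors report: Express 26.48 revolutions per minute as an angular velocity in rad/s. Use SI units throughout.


omega = RPM * 2 * pi / 60
omega = 26.48 * 2 * 3.14159 / 60
omega = 166.3787 / 60 = 2.773 rad/s

2.773 rad/s


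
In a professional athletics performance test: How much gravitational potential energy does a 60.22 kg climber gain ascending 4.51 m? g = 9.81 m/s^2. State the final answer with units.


PE = m * g * h
PE = 60.22 * 9.81 * 4.51
PE = 590.7582 * 4.51 = 2664.3195 J

2664.3195 J


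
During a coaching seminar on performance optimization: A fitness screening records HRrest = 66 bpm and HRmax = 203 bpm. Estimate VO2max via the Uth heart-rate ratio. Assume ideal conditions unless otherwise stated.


VO2max = 15.3 * HRmax / HRrest
VO2max = 15.3 * 203 / 66
VO2max = 3105.9 / 66 = 47.0591 mL/kg/min

47.0591 mL/kg/min


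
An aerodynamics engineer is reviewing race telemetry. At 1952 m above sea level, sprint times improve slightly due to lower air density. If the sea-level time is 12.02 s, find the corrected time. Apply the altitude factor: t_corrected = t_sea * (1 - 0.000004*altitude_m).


Correction factor = 1 - 0.000004 * 1952 = 0.992192
t_corrected = t_sea * factor = 12.02 * 0.992192
t_corrected = 11.9261 s

11.9261 s


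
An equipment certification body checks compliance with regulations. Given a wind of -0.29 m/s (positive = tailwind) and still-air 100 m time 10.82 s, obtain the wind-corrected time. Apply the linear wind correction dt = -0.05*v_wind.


dt = -0.05 * v_wind = -0.05 * -0.29 = 0.0145 s
t_corrected = t_still + dt = 10.82 + (0.0145)
t_corrected = 10.8345 s

10.8345 s


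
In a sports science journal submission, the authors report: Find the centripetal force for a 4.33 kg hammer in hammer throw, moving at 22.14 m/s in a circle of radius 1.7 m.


Fc = m * v^2 / r
v^2 = 22.14^2 = 490.1796
Fc = 4.33 * 490.1796 / 1.7
Fc = 2122.4777 / 1.7 = 1248.5163 N

1248.5163 N


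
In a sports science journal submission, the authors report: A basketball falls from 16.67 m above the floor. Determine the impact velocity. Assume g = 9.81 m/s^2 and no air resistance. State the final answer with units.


v = sqrt(2 * g * h)
v = sqrt(2 * 9.81 * 16.67)
v = sqrt(327.0654) = 18.0849 m/s

18.0849 m/s


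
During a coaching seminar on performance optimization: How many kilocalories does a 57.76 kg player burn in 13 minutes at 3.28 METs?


kcal = MET * mass * time_hr
Convert time: 13 min = 0.2167 hr
kcal = 3.28 * 57.76 * 0.2167
kcal = 41.0481 kcal

41.0481 kcal


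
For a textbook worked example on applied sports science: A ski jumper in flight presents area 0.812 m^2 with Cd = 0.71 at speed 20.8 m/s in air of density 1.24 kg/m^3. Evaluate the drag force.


Fd = 0.5 * Cd * rho * A * v^2
Fd = 0.5 * 0.71 * 1.24 * 0.812 * 20.8^2
v^2 = 432.64
Fd = 0.5 * 0.71 * 1.24 * 0.812 * 432.64 = 154.6439 N

154.6439 N


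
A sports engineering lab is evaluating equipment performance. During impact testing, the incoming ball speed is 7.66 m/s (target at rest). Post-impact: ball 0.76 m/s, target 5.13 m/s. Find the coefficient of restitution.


e = (v2_after - v1_after) / (v1_before - v2_before)
Numerator = 5.13 - 0.76 = 4.37
Denominator = 7.66 - 0 = 7.66
e = 4.37 / 7.66 = 0.5705

0.5705


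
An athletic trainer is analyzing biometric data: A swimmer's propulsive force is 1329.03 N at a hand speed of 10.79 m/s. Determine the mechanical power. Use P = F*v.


P = F * v
P = 1329.03 * 10.79
P = 14340.2337 W

14340.2337 W


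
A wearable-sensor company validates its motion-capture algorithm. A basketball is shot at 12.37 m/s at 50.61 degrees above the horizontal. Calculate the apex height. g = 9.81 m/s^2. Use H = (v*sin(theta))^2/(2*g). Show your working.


H = (v*sin(theta))^2 / (2*g)
vy = v*sin(theta) = 12.37 * sin(50.61 deg) = 9.5601 m/s
H = vy^2 / (2*g) = 91.3952 / (2*9.81)
H = 91.3952 / 19.62 = 4.6583 m

4.6583 m


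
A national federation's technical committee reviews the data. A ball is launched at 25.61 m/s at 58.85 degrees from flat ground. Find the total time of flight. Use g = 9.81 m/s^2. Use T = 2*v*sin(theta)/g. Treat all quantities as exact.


T = 2*v*sin(theta)/g
sin(theta) = sin(58.85 deg) = 0.8558
T = 2*25.61*0.8558 / 9.81
T = 43.8349 / 9.81 = 4.4684 s

4.4684 s


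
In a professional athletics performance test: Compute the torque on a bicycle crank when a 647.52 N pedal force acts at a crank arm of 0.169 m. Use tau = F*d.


tau = F * d
tau = 647.52 * 0.169
tau = 109.4309 N*m

109.4309 N*m


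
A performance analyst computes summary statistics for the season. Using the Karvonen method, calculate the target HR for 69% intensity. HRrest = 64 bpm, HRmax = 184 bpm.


Target = HRrest + pct*(HRmax - HRrest)
Heart rate reserve = HRmax - HRrest = 184 - 64 = 120 bpm
Fraction = 69% = 0.69
Target = 64 + 0.69 * 120
Target = 64 + 82.8 = 146.8 bpm

146.8 bpm


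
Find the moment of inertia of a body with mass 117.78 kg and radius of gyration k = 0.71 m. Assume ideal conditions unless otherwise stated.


I = m * k^2
I = 117.78 * 0.71^2
I = 117.78 * 0.5041 = 59.3729 kg*m^2

59.3729 kg*m^2


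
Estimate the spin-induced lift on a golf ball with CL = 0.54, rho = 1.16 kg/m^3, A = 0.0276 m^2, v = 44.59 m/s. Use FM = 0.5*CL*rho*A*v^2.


FM = 0.5 * CL * rho * A * v^2
FM = 0.5 * 0.54 * 1.16 * 0.0276 * 44.59^2
v^2 = 1988.2681
FM = 0.5 * 0.54 * 1.16 * 0.0276 * 1988.2681 = 17.1872 N

17.1872 N


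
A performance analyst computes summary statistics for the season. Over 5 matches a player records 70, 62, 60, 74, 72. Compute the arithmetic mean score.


Average = sum / n
Sum = 338
Average = 338 / 5 = 67.6

67.6


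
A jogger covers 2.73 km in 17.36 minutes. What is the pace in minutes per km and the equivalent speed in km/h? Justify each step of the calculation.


Pace = time / distance = 17.36 min / 2.73 km = 6.359 min/km
Speed = distance / time_in_hours = 2.73 / 0.2893 hr
Speed = 9.4355 km/h

6.359 min/km, 9.4355 km/h


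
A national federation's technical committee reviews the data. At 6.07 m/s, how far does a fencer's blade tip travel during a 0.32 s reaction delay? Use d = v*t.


d = v * t
d = 6.07 * 0.32
d = 1.9424 m

1.9424 m


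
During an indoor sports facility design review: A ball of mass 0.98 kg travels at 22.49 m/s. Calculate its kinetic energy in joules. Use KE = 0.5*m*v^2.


KE = 0.5 * m * v^2
KE = 0.5 * 0.98 * 22.49^2
KE = 0.5 * 0.98 * 505.8001 = 247.842 J

247.842 J


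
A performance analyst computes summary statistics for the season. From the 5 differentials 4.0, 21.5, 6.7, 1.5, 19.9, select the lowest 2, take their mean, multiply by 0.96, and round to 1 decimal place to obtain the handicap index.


All differentials: 4.0, 21.5, 6.7, 1.5, 19.9
Sorted: 1.5, 4.0, 6.7, 19.9, 21.5
Best 2: 1.5, 4.0
Average of best = 5.5 / 2 = 2.75
Raw index = 2.75 * 0.96 = 2.64
Handicap index = round(2.64, 1) = 2.6

2.6


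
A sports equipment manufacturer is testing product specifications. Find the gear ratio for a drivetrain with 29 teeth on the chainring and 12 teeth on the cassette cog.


GR = front_teeth / rear_teeth
GR = 29 / 12
GR = 2.4167

2.4167


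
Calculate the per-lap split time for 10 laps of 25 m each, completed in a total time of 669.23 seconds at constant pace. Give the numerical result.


Split time = total_time / n_laps = 669.23 / 10
Split time = 66.923 s per lap

66.923 s


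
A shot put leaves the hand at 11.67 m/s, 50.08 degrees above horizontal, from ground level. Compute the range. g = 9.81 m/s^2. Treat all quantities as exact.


R = v^2 * sin(2*theta) / g
Convert angle to radians: theta = 50.08 deg = 0.8741 rad
sin(2*theta) = sin(1.7481) = 0.9843
R = 11.67^2 * 0.9843 / 9.81
R = 136.1889 * 0.9843 / 9.81 = 13.665 m

13.665 m


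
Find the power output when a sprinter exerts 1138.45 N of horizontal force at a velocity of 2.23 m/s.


P = F * v
P = 1138.45 * 2.23
P = 2538.7435 W

2538.7435 W


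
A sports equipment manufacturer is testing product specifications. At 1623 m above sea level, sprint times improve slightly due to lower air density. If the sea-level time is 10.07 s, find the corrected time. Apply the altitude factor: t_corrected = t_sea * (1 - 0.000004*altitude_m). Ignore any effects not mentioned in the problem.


Correction factor = 1 - 0.000004 * 1623 = 0.993508
t_corrected = t_sea * factor = 10.07 * 0.993508
t_corrected = 10.0046 s

10.0046 s


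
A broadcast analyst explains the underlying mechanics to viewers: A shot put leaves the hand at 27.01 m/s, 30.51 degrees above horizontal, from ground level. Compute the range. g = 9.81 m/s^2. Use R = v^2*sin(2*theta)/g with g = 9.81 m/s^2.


R = v^2 * sin(2*theta) / g
Convert angle to radians: theta = 30.51 deg = 0.5325 rad
sin(2*theta) = sin(1.065) = 0.8748
R = 27.01^2 * 0.8748 / 9.81
R = 729.5401 * 0.8748 / 9.81 = 65.0554 m

65.0554 m


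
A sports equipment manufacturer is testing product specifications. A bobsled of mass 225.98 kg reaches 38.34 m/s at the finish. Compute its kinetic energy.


KE = 0.5 * m * v^2
KE = 0.5 * 225.98 * 38.34^2
KE = 0.5 * 225.98 * 1469.9556 = 166090.2832 J

166090.2832 J


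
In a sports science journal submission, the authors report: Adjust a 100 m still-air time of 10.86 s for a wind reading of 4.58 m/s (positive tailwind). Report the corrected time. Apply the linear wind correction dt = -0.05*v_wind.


dt = -0.05 * v_wind = -0.05 * 4.58 = -0.229 s
t_corrected = t_still + dt = 10.86 + (-0.229)
t_corrected = 10.631 s

10.631 s


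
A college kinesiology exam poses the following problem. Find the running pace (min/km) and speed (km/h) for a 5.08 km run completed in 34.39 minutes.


Pace = time / distance = 34.39 min / 5.08 km = 6.7697 min/km
Speed = distance / time_in_hours = 5.08 / 0.5732 hr
Speed = 8.863 km/h

6.7697 min/km, 8.863 km/h


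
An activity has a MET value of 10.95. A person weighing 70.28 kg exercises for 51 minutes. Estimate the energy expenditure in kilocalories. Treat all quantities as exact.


kcal = MET * mass * time_hr
Convert time: 51 min = 0.85 hr
kcal = 10.95 * 70.28 * 0.85
kcal = 654.1311 kcal

654.1311 kcal


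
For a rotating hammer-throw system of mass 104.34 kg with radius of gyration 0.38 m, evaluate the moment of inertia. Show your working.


I = m * k^2
I = 104.34 * 0.38^2
I = 104.34 * 0.1444 = 15.0667 kg*m^2

15.0667 kg*m^2


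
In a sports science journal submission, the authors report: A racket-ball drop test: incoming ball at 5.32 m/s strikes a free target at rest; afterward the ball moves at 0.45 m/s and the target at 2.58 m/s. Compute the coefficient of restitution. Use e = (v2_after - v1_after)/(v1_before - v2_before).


e = (v2_after - v1_after) / (v1_before - v2_before)
Numerator = 2.58 - 0.45 = 2.13
Denominator = 5.32 - 0 = 5.32
e = 2.13 / 5.32 = 0.4004

0.4004


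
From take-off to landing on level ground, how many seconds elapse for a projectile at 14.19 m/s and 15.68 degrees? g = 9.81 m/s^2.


T = 2*v*sin(theta)/g
sin(theta) = sin(15.68 deg) = 0.2703
T = 2*14.19*0.2703 / 9.81
T = 7.6701 / 9.81 = 0.7819 s

0.7819 s


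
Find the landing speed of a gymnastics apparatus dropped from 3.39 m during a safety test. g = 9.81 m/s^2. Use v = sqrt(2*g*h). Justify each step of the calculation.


v = sqrt(2 * g * h)
v = sqrt(2 * 9.81 * 3.39)
v = sqrt(66.5118) = 8.1555 m/s

8.1555 m/s


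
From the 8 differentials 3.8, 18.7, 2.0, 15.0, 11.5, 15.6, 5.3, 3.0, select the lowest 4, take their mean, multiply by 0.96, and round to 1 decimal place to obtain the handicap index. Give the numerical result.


All differentials: 3.8, 18.7, 2.0, 15.0, 11.5, 15.6, 5.3, 3.0
Sorted: 2.0, 3.0, 3.8, 5.3, 11.5, 15.0, 15.6, 18.7
Best 4: 2.0, 3.0, 3.8, 5.3
Average of best = 14.1 / 4 = 3.525
Raw index = 3.525 * 0.96 = 3.384
Handicap index = round(3.384, 1) = 3.4

3.4


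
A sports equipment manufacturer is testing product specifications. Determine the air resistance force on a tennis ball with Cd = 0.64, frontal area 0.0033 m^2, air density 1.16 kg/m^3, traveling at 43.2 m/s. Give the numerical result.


Fd = 0.5 * Cd * rho * A * v^2
Fd = 0.5 * 0.64 * 1.16 * 0.0033 * 43.2^2
v^2 = 1866.24
Fd = 0.5 * 0.64 * 1.16 * 0.0033 * 1866.24 = 2.2861 N

2.2861 N


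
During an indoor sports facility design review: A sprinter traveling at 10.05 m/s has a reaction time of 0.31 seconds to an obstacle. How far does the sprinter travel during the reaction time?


d = v * t
d = 10.05 * 0.31
d = 3.1155 m

3.1155 m


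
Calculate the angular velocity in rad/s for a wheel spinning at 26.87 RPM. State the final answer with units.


omega = RPM * 2 * pi / 60
omega = 26.87 * 2 * 3.14159 / 60
omega = 168.8292 / 60 = 2.8138 rad/s

2.8138 rad/s


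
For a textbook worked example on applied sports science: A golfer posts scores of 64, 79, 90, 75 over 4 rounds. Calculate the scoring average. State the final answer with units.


Average = sum / n
Sum = 308
Average = 308 / 4 = 77

77


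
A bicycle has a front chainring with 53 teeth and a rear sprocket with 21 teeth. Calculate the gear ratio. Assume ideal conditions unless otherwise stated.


GR = front_teeth / rear_teeth
GR = 53 / 21
GR = 2.5238

2.5238


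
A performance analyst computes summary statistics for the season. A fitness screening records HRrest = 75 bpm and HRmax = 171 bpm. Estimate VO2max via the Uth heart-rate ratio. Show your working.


VO2max = 15.3 * HRmax / HRrest
VO2max = 15.3 * 171 / 75
VO2max = 2616.3 / 75 = 34.884 mL/kg/min

34.884 mL/kg/min


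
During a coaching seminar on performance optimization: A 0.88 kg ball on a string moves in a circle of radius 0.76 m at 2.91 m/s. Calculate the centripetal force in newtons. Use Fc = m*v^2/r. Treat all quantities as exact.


Fc = m * v^2 / r
v^2 = 2.91^2 = 8.4681
Fc = 0.88 * 8.4681 / 0.76
Fc = 7.4519 / 0.76 = 9.8052 N

9.8052 N


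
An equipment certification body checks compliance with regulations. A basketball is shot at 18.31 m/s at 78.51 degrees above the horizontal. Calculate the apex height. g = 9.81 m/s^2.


H = (v*sin(theta))^2 / (2*g)
vy = v*sin(theta) = 18.31 * sin(78.51 deg) = 17.9431 m/s
H = vy^2 / (2*g) = 321.9533 / (2*9.81)
H = 321.9533 / 19.62 = 16.4094 m

16.4094 m


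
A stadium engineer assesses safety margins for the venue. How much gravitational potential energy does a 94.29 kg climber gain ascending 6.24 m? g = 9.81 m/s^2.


PE = m * g * h
PE = 94.29 * 9.81 * 6.24
PE = 924.9849 * 6.24 = 5771.9058 J

5771.9058 J


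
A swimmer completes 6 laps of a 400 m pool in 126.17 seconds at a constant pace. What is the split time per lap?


Split time = total_time / n_laps = 126.17 / 6
Split time = 21.0283 s per lap

21.0283 s


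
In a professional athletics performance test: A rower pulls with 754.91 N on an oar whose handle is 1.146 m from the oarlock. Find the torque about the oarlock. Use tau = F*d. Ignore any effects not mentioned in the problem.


tau = F * d
tau = 754.91 * 1.146
tau = 865.1269 N*m

865.1269 N*m


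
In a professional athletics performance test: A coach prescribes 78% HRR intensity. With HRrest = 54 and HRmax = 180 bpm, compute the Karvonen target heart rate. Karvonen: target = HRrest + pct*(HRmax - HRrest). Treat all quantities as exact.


Target = HRrest + pct*(HRmax - HRrest)
Heart rate reserve = HRmax - HRrest = 180 - 54 = 126 bpm
Fraction = 78% = 0.78
Target = 54 + 0.78 * 126
Target = 54 + 98.28 = 152.28 bpm

152.28 bpm


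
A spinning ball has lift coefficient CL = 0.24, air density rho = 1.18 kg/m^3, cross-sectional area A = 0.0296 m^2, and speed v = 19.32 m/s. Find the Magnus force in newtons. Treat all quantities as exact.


FM = 0.5 * CL * rho * A * v^2
FM = 0.5 * 0.24 * 1.18 * 0.0296 * 19.32^2
v^2 = 373.2624
FM = 0.5 * 0.24 * 1.18 * 0.0296 * 373.2624 = 1.5645 N

1.5645 N


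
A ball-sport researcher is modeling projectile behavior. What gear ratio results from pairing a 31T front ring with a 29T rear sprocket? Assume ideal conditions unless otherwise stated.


GR = front_teeth / rear_teeth
GR = 31 / 29
GR = 1.069

1.069


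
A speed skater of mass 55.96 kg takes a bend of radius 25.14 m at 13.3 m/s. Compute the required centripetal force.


Fc = m * v^2 / r
v^2 = 13.3^2 = 176.89
Fc = 55.96 * 176.89 / 25.14
Fc = 9898.7644 / 25.14 = 393.7456 N

393.7456 N


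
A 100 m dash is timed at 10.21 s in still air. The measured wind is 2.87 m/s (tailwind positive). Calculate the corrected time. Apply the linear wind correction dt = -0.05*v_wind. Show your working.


dt = -0.05 * v_wind = -0.05 * 2.87 = -0.1435 s
t_corrected = t_still + dt = 10.21 + (-0.1435)
t_corrected = 10.0665 s

10.0665 s


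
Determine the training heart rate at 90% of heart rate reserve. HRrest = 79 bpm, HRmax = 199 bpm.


Target = HRrest + pct*(HRmax - HRrest)
Heart rate reserve = HRmax - HRrest = 199 - 79 = 120 bpm
Fraction = 90% = 0.9
Target = 79 + 0.9 * 120
Target = 79 + 108 = 187 bpm

187 bpm


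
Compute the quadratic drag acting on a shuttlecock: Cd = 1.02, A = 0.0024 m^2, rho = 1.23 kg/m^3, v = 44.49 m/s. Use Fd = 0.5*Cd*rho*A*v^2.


Fd = 0.5 * Cd * rho * A * v^2
Fd = 0.5 * 1.02 * 1.23 * 0.0024 * 44.49^2
v^2 = 1979.3601
Fd = 0.5 * 1.02 * 1.23 * 0.0024 * 1979.3601 = 2.98 N

2.98 N


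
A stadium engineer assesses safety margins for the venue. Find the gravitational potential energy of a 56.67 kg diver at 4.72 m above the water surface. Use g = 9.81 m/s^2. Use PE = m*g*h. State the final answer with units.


PE = m * g * h
PE = 56.67 * 9.81 * 4.72
PE = 555.9327 * 4.72 = 2624.0023 J

2624.0023 J


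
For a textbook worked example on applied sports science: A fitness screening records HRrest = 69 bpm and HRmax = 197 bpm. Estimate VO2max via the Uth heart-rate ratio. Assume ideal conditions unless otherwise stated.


VO2max = 15.3 * HRmax / HRrest
VO2max = 15.3 * 197 / 69
VO2max = 3014.1 / 69 = 43.6826 mL/kg/min

43.6826 mL/kg/min


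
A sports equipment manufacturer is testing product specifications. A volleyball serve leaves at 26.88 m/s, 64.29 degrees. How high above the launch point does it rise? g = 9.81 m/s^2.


H = (v*sin(theta))^2 / (2*g)
vy = v*sin(theta) = 26.88 * sin(64.29 deg) = 24.2189 m/s
H = vy^2 / (2*g) = 586.5559 / (2*9.81)
H = 586.5559 / 19.62 = 29.8958 m

29.8958 m


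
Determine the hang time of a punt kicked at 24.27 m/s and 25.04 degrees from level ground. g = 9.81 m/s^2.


T = 2*v*sin(theta)/g
sin(theta) = sin(25.04 deg) = 0.4233
T = 2*24.27*0.4233 / 9.81
T = 20.5446 / 9.81 = 2.0943 s

2.0943 s


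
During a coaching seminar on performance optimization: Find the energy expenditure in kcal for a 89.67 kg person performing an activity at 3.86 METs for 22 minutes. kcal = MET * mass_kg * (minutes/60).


kcal = MET * mass * time_hr
Convert time: 22 min = 0.3667 hr
kcal = 3.86 * 89.67 * 0.3667
kcal = 126.9129 kcal

126.9129 kcal


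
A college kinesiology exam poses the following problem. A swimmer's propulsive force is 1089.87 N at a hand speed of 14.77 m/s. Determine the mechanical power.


P = F * v
P = 1089.87 * 14.77
P = 16097.3799 W

16097.3799 W
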